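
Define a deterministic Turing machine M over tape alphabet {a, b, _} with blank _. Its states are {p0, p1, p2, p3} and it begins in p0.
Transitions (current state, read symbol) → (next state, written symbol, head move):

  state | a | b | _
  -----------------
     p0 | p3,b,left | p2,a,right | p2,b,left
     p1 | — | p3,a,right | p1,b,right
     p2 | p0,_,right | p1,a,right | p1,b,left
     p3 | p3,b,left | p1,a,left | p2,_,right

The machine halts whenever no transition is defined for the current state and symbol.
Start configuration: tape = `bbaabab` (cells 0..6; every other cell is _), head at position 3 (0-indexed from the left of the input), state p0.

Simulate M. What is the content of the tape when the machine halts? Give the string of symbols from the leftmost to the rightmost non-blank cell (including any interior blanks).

aaabbab

p0 | _bba[a]bab   read a → write b, move left, go to p3
p3 | _bb[a]bbab   read a → write b, move left, go to p3
p3 | _b[b]bbbab   read b → write a, move left, go to p1
p1 | _[b]abbbab   read b → write a, move right, go to p3
p3 | _a[a]bbbab   read a → write b, move left, go to p3
p3 | _[a]bbbbab   read a → write b, move left, go to p3
p3 | [_]bbbbbab   read _ → write _, move right, go to p2
p2 | _[b]bbbbab   read b → write a, move right, go to p1
p1 | _a[b]bbbab   read b → write a, move right, go to p3
p3 | _aa[b]bbab   read b → write a, move left, go to p1
p1 | _a[a]abbab
The non-blank tape span at halt is aaabbab.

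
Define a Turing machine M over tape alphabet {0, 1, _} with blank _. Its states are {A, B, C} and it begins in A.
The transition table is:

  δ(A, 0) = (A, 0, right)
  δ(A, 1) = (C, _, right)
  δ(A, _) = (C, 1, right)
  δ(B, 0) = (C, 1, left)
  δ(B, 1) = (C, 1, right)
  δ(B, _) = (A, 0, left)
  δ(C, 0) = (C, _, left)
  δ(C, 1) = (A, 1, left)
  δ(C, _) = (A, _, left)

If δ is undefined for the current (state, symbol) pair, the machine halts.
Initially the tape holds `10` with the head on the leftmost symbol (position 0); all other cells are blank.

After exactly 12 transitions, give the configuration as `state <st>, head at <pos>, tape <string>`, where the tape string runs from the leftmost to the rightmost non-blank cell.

state C, head at 0, tape 1

state=A head=0 tape=_[1]0   (A,1)→(C,_,right)
state=C head=1 tape=__[0]   (C,0)→(C,_,left)
state=C head=0 tape=_[_]_   (C,_)→(A,_,left)
state=A head=-1 tape=[_]__   (A,_)→(C,1,right)
state=C head=0 tape=1[_]_   (C,_)→(A,_,left)
state=A head=-1 tape=[1]__   (A,1)→(C,_,right)
state=C head=0 tape=_[_]_   (C,_)→(A,_,left)
state=A head=-1 tape=[_]__   (A,_)→(C,1,right)
state=C head=0 tape=1[_]_   (C,_)→(A,_,left)
state=A head=-1 tape=[1]__   (A,1)→(C,_,right)
state=C head=0 tape=_[_]_   (C,_)→(A,_,left)
state=A head=-1 tape=[_]__   (A,_)→(C,1,right)
state=C head=0 tape=1[_]_
After 12 steps: state C, head at 0, tape 1.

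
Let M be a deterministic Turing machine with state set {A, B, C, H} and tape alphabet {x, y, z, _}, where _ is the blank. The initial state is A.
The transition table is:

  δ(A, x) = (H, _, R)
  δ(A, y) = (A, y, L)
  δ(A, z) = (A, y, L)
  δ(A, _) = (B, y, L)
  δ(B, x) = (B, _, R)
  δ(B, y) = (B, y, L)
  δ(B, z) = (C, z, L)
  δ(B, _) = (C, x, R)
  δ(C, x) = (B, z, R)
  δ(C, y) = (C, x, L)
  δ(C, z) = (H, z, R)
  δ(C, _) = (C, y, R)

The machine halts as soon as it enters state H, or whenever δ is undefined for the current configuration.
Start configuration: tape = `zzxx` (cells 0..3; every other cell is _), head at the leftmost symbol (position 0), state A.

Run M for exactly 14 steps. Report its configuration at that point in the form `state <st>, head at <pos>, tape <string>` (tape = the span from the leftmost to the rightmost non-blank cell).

state=A head=0 tape=__[z]zxx   (A,z)→(A,y,L)
state=A head=-1 tape=_[_]yzxx   (A,_)→(B,y,L)
state=B head=-2 tape=[_]yyzxx   (B,_)→(C,x,R)
state=C head=-1 tape=x[y]yzxx   (C,y)→(C,x,L)
state=C head=-2 tape=[x]xyzxx   (C,x)→(B,z,R)
state=B head=-1 tape=z[x]yzxx   (B,x)→(B,_,R)
state=B head=0 tape=z_[y]zxx   (B,y)→(B,y,L)
state=B head=-1 tape=z[_]yzxx   (B,_)→(C,x,R)
state=C head=0 tape=zx[y]zxx   (C,y)→(C,x,L)
state=C head=-1 tape=z[x]xzxx   (C,x)→(B,z,R)
state=B head=0 tape=zz[x]zxx   (B,x)→(B,_,R)
state=B head=1 tape=zz_[z]xx   (B,z)→(C,z,L)
state=C head=0 tape=zz[_]zxx   (C,_)→(C,y,R)
state=C head=1 tape=zzy[z]xx   (C,z)→(H,z,R)
state=H head=2 tape=zzyz[x]x
After 14 steps: state H, head at 2, tape zzyzxx.

state H, head at 2, tape zzyzxx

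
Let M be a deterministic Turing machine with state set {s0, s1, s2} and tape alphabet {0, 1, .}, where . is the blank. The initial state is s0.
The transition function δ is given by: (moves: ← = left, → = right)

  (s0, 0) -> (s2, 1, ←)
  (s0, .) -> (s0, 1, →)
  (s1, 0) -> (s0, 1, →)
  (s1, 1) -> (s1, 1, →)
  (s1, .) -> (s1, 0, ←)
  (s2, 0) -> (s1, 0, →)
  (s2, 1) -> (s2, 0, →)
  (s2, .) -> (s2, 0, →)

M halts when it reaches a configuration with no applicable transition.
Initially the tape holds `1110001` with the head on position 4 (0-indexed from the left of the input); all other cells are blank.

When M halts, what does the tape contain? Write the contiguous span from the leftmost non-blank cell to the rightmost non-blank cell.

1110111

state=s0 head=4 tape=1110[0]01   (s0,0)→(s2,1,←)
state=s2 head=3 tape=111[0]101   (s2,0)→(s1,0,→)
state=s1 head=4 tape=1110[1]01   (s1,1)→(s1,1,→)
state=s1 head=5 tape=11101[0]1   (s1,0)→(s0,1,→)
state=s0 head=6 tape=111011[1]
The non-blank tape span at halt is 1110111.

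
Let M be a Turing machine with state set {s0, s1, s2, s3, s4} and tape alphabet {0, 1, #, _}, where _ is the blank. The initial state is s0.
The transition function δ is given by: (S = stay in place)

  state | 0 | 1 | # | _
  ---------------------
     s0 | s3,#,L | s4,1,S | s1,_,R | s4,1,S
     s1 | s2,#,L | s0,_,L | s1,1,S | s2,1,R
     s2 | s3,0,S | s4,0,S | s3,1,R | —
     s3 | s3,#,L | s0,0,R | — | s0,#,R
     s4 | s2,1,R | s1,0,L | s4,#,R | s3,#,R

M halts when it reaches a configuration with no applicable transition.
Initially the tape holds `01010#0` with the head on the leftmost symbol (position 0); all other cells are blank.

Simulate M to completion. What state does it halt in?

s2

state=s0 head=0 tape=___[0]1010#0   (s0,0)→(s3,#,L)
state=s3 head=-1 tape=__[_]#1010#0   (s3,_)→(s0,#,R)
state=s0 head=0 tape=__#[#]1010#0   (s0,#)→(s1,_,R)
state=s1 head=1 tape=__#_[1]010#0   (s1,1)→(s0,_,L)
state=s0 head=0 tape=__#[_]_010#0   (s0,_)→(s4,1,S)
state=s4 head=0 tape=__#[1]_010#0   (s4,1)→(s1,0,L)
state=s1 head=-1 tape=__[#]0_010#0   (s1,#)→(s1,1,S)
state=s1 head=-1 tape=__[1]0_010#0   (s1,1)→(s0,_,L)
state=s0 head=-2 tape=_[_]_0_010#0   (s0,_)→(s4,1,S)
state=s4 head=-2 tape=_[1]_0_010#0   (s4,1)→(s1,0,L)
state=s1 head=-3 tape=[_]0_0_010#0   (s1,_)→(s2,1,R)
state=s2 head=-2 tape=1[0]_0_010#0   (s2,0)→(s3,0,S)
state=s3 head=-2 tape=1[0]_0_010#0   (s3,0)→(s3,#,L)
state=s3 head=-3 tape=[1]#_0_010#0   (s3,1)→(s0,0,R)
state=s0 head=-2 tape=0[#]_0_010#0   (s0,#)→(s1,_,R)
state=s1 head=-1 tape=0_[_]0_010#0   (s1,_)→(s2,1,R)
state=s2 head=0 tape=0_1[0]_010#0   (s2,0)→(s3,0,S)
state=s3 head=0 tape=0_1[0]_010#0   (s3,0)→(s3,#,L)
state=s3 head=-1 tape=0_[1]#_010#0   (s3,1)→(s0,0,R)
state=s0 head=0 tape=0_0[#]_010#0   (s0,#)→(s1,_,R)
state=s1 head=1 tape=0_0_[_]010#0   (s1,_)→(s2,1,R)
state=s2 head=2 tape=0_0_1[0]10#0   (s2,0)→(s3,0,S)
state=s3 head=2 tape=0_0_1[0]10#0   (s3,0)→(s3,#,L)
state=s3 head=1 tape=0_0_[1]#10#0   (s3,1)→(s0,0,R)
state=s0 head=2 tape=0_0_0[#]10#0   (s0,#)→(s1,_,R)
state=s1 head=3 tape=0_0_0_[1]0#0   (s1,1)→(s0,_,L)
state=s0 head=2 tape=0_0_0[_]_0#0   (s0,_)→(s4,1,S)
state=s4 head=2 tape=0_0_0[1]_0#0   (s4,1)→(s1,0,L)
state=s1 head=1 tape=0_0_[0]0_0#0   (s1,0)→(s2,#,L)
state=s2 head=0 tape=0_0[_]#0_0#0
No transition is defined for (s2, _); M halts in state s2.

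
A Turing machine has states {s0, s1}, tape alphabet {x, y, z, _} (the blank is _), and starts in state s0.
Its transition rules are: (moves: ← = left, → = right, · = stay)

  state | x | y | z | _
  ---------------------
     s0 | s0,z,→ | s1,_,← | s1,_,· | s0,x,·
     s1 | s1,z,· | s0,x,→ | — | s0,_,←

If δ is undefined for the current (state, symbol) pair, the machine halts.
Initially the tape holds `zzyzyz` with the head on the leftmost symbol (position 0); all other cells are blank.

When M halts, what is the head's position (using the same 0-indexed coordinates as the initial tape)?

1

s0 | __[z]zyzyz   read z → write _, move ·, go to s1
s1 | __[_]zyzyz   read _ → write _, move ←, go to s0
s0 | _[_]_zyzyz   read _ → write x, move ·, go to s0
s0 | _[x]_zyzyz   read x → write z, move →, go to s0
s0 | _z[_]zyzyz   read _ → write x, move ·, go to s0
s0 | _z[x]zyzyz   read x → write z, move →, go to s0
s0 | _zz[z]yzyz   read z → write _, move ·, go to s1
s1 | _zz[_]yzyz   read _ → write _, move ←, go to s0
s0 | _z[z]_yzyz   read z → write _, move ·, go to s1
s1 | _z[_]_yzyz   read _ → write _, move ←, go to s0
s0 | _[z]__yzyz   read z → write _, move ·, go to s1
s1 | _[_]__yzyz   read _ → write _, move ←, go to s0
s0 | [_]___yzyz   read _ → write x, move ·, go to s0
s0 | [x]___yzyz   read x → write z, move →, go to s0
s0 | z[_]__yzyz   read _ → write x, move ·, go to s0
s0 | z[x]__yzyz   read x → write z, move →, go to s0
s0 | zz[_]_yzyz   read _ → write x, move ·, go to s0
s0 | zz[x]_yzyz   read x → write z, move →, go to s0
s0 | zzz[_]yzyz   read _ → write x, move ·, go to s0
s0 | zzz[x]yzyz   read x → write z, move →, go to s0
s0 | zzzz[y]zyz   read y → write _, move ←, go to s1
s1 | zzz[z]_zyz
At halt the head is at cell 1.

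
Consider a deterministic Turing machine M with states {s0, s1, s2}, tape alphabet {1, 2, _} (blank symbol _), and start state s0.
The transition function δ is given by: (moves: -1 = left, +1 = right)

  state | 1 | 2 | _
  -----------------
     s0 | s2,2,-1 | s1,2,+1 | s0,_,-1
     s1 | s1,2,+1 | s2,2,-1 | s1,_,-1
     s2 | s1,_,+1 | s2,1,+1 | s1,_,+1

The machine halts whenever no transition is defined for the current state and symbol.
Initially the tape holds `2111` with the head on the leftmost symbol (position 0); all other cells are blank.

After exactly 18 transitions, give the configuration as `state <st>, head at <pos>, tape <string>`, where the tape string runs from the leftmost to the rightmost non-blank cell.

state s2, head at 2, tape 22_2

state=s0 head=0 tape=[2]111__   (s0,2)→(s1,2,+1)
state=s1 head=1 tape=2[1]11__   (s1,1)→(s1,2,+1)
state=s1 head=2 tape=22[1]1__   (s1,1)→(s1,2,+1)
state=s1 head=3 tape=222[1]__   (s1,1)→(s1,2,+1)
state=s1 head=4 tape=2222[_]_   (s1,_)→(s1,_,-1)
state=s1 head=3 tape=222[2]__   (s1,2)→(s2,2,-1)
state=s2 head=2 tape=22[2]2__   (s2,2)→(s2,1,+1)
state=s2 head=3 tape=221[2]__   (s2,2)→(s2,1,+1)
state=s2 head=4 tape=2211[_]_   (s2,_)→(s1,_,+1)
state=s1 head=5 tape=2211_[_]   (s1,_)→(s1,_,-1)
state=s1 head=4 tape=2211[_]_   (s1,_)→(s1,_,-1)
state=s1 head=3 tape=221[1]__   (s1,1)→(s1,2,+1)
state=s1 head=4 tape=2212[_]_   (s1,_)→(s1,_,-1)
state=s1 head=3 tape=221[2]__   (s1,2)→(s2,2,-1)
state=s2 head=2 tape=22[1]2__   (s2,1)→(s1,_,+1)
state=s1 head=3 tape=22_[2]__   (s1,2)→(s2,2,-1)
state=s2 head=2 tape=22[_]2__   (s2,_)→(s1,_,+1)
state=s1 head=3 tape=22_[2]__   (s1,2)→(s2,2,-1)
state=s2 head=2 tape=22[_]2__
After 18 steps: state s2, head at 2, tape 22_2.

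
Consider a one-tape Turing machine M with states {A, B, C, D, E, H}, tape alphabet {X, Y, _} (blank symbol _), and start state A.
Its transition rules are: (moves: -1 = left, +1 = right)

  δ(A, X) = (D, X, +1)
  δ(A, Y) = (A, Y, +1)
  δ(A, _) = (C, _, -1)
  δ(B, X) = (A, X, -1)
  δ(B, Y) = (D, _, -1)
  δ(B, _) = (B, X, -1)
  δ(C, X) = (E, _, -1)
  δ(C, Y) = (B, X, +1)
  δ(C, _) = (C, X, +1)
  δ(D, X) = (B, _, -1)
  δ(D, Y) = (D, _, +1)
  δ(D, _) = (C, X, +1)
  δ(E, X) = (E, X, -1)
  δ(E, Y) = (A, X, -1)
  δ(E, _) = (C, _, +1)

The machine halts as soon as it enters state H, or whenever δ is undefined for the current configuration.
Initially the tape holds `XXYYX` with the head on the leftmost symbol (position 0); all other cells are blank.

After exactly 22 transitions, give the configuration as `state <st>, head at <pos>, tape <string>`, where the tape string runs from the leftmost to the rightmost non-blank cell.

state C, head at 2, tape XXXXYYX

state=A head=0 tape=___[X]XYYX   (A,X)→(D,X,+1)
state=D head=1 tape=___X[X]YYX   (D,X)→(B,_,-1)
state=B head=0 tape=___[X]_YYX   (B,X)→(A,X,-1)
state=A head=-1 tape=__[_]X_YYX   (A,_)→(C,_,-1)
state=C head=-2 tape=_[_]_X_YYX   (C,_)→(C,X,+1)
state=C head=-1 tape=_X[_]X_YYX   (C,_)→(C,X,+1)
state=C head=0 tape=_XX[X]_YYX   (C,X)→(E,_,-1)
state=E head=-1 tape=_X[X]__YYX   (E,X)→(E,X,-1)
state=E head=-2 tape=_[X]X__YYX   (E,X)→(E,X,-1)
state=E head=-3 tape=[_]XX__YYX   (E,_)→(C,_,+1)
state=C head=-2 tape=_[X]X__YYX   (C,X)→(E,_,-1)
state=E head=-3 tape=[_]_X__YYX   (E,_)→(C,_,+1)
state=C head=-2 tape=_[_]X__YYX   (C,_)→(C,X,+1)
state=C head=-1 tape=_X[X]__YYX   (C,X)→(E,_,-1)
state=E head=-2 tape=_[X]___YYX   (E,X)→(E,X,-1)
state=E head=-3 tape=[_]X___YYX   (E,_)→(C,_,+1)
state=C head=-2 tape=_[X]___YYX   (C,X)→(E,_,-1)
state=E head=-3 tape=[_]____YYX   (E,_)→(C,_,+1)
state=C head=-2 tape=_[_]___YYX   (C,_)→(C,X,+1)
state=C head=-1 tape=_X[_]__YYX   (C,_)→(C,X,+1)
state=C head=0 tape=_XX[_]_YYX   (C,_)→(C,X,+1)
state=C head=1 tape=_XXX[_]YYX   (C,_)→(C,X,+1)
state=C head=2 tape=_XXXX[Y]YX
After 22 steps: state C, head at 2, tape XXXXYYX.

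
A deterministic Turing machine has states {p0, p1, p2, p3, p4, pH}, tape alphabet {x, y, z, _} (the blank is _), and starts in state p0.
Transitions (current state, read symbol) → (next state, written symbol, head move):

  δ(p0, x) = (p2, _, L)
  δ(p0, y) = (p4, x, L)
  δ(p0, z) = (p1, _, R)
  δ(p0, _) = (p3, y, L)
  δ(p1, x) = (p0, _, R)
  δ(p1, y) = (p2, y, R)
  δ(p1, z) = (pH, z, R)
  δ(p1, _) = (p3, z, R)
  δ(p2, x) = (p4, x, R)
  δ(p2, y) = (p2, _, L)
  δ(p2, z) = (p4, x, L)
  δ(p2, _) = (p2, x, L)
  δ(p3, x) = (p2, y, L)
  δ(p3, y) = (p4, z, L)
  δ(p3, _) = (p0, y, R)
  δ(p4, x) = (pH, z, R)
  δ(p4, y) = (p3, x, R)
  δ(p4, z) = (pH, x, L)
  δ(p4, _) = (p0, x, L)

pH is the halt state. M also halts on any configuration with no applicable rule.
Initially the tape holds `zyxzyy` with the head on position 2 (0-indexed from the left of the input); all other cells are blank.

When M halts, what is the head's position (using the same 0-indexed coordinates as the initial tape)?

state=p0 head=2 tape=___zy[x]zyy   (p0,x)→(p2,_,L)
state=p2 head=1 tape=___z[y]_zyy   (p2,y)→(p2,_,L)
state=p2 head=0 tape=___[z]__zyy   (p2,z)→(p4,x,L)
state=p4 head=-1 tape=__[_]x__zyy   (p4,_)→(p0,x,L)
state=p0 head=-2 tape=_[_]xx__zyy   (p0,_)→(p3,y,L)
state=p3 head=-3 tape=[_]yxx__zyy   (p3,_)→(p0,y,R)
state=p0 head=-2 tape=y[y]xx__zyy   (p0,y)→(p4,x,L)
state=p4 head=-3 tape=[y]xxx__zyy   (p4,y)→(p3,x,R)
state=p3 head=-2 tape=x[x]xx__zyy   (p3,x)→(p2,y,L)
state=p2 head=-3 tape=[x]yxx__zyy   (p2,x)→(p4,x,R)
state=p4 head=-2 tape=x[y]xx__zyy   (p4,y)→(p3,x,R)
state=p3 head=-1 tape=xx[x]x__zyy   (p3,x)→(p2,y,L)
state=p2 head=-2 tape=x[x]yx__zyy   (p2,x)→(p4,x,R)
state=p4 head=-1 tape=xx[y]x__zyy   (p4,y)→(p3,x,R)
state=p3 head=0 tape=xxx[x]__zyy   (p3,x)→(p2,y,L)
state=p2 head=-1 tape=xx[x]y__zyy   (p2,x)→(p4,x,R)
state=p4 head=0 tape=xxx[y]__zyy   (p4,y)→(p3,x,R)
state=p3 head=1 tape=xxxx[_]_zyy   (p3,_)→(p0,y,R)
state=p0 head=2 tape=xxxxy[_]zyy   (p0,_)→(p3,y,L)
state=p3 head=1 tape=xxxx[y]yzyy   (p3,y)→(p4,z,L)
state=p4 head=0 tape=xxx[x]zyzyy   (p4,x)→(pH,z,R)
state=pH head=1 tape=xxxz[z]yzyy
At halt the head is at cell 1.

1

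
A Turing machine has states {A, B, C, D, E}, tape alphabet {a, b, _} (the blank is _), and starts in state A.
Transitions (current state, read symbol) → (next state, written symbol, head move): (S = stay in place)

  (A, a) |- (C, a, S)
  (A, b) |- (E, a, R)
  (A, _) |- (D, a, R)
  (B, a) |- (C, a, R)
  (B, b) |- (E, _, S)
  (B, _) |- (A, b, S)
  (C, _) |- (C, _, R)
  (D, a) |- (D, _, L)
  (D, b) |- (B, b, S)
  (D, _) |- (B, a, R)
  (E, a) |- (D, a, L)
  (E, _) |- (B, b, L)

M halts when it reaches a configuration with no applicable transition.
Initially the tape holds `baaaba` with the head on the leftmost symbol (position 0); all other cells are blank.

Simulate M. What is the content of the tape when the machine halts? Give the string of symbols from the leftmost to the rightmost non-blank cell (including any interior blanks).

aabaaaba

state=A head=0 tape=__[b]aaaba   (A,b)→(E,a,R)
state=E head=1 tape=__a[a]aaba   (E,a)→(D,a,L)
state=D head=0 tape=__[a]aaaba   (D,a)→(D,_,L)
state=D head=-1 tape=_[_]_aaaba   (D,_)→(B,a,R)
state=B head=0 tape=_a[_]aaaba   (B,_)→(A,b,S)
state=A head=0 tape=_a[b]aaaba   (A,b)→(E,a,R)
state=E head=1 tape=_aa[a]aaba   (E,a)→(D,a,L)
state=D head=0 tape=_a[a]aaaba   (D,a)→(D,_,L)
state=D head=-1 tape=_[a]_aaaba   (D,a)→(D,_,L)
state=D head=-2 tape=[_]__aaaba   (D,_)→(B,a,R)
state=B head=-1 tape=a[_]_aaaba   (B,_)→(A,b,S)
state=A head=-1 tape=a[b]_aaaba   (A,b)→(E,a,R)
state=E head=0 tape=aa[_]aaaba   (E,_)→(B,b,L)
state=B head=-1 tape=a[a]baaaba   (B,a)→(C,a,R)
state=C head=0 tape=aa[b]aaaba
The non-blank tape span at halt is aabaaaba.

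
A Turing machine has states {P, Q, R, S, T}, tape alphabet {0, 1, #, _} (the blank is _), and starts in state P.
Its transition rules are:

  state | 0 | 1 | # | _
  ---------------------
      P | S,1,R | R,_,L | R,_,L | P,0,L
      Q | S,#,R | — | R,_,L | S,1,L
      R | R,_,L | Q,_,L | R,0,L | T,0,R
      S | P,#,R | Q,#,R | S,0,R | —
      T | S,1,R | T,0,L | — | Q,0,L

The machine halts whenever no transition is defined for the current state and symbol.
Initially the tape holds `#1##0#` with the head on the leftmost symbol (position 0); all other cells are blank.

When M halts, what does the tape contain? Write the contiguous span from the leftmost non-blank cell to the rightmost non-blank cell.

P | __[#]1##0#   read # → write _, move L, go to R
R | _[_]_1##0#   read _ → write 0, move R, go to T
T | _0[_]1##0#   read _ → write 0, move L, go to Q
Q | _[0]01##0#   read 0 → write #, move R, go to S
S | _#[0]1##0#   read 0 → write #, move R, go to P
P | _##[1]##0#   read 1 → write _, move L, go to R
R | _#[#]_##0#   read # → write 0, move L, go to R
R | _[#]0_##0#   read # → write 0, move L, go to R
R | [_]00_##0#   read _ → write 0, move R, go to T
T | 0[0]0_##0#   read 0 → write 1, move R, go to S
S | 01[0]_##0#   read 0 → write #, move R, go to P
P | 01#[_]##0#   read _ → write 0, move L, go to P
P | 01[#]0##0#   read # → write _, move L, go to R
R | 0[1]_0##0#   read 1 → write _, move L, go to Q
Q | [0]__0##0#   read 0 → write #, move R, go to S
S | #[_]_0##0#
The non-blank tape span at halt is #__0##0#.

#__0##0#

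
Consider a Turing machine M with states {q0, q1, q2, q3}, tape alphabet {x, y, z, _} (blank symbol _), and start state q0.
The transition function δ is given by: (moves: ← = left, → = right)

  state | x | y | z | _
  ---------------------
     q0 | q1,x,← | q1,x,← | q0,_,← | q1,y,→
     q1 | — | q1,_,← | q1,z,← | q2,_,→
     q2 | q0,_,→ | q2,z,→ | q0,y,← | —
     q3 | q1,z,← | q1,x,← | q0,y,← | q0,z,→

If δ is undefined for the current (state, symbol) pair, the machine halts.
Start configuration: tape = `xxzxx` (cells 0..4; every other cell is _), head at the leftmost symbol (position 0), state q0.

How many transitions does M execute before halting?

state=q0 head=0 tape=_[x]xzxx___   (q0,x)→(q1,x,←)
state=q1 head=-1 tape=[_]xxzxx___   (q1,_)→(q2,_,→)
state=q2 head=0 tape=_[x]xzxx___   (q2,x)→(q0,_,→)
state=q0 head=1 tape=__[x]zxx___   (q0,x)→(q1,x,←)
state=q1 head=0 tape=_[_]xzxx___   (q1,_)→(q2,_,→)
state=q2 head=1 tape=__[x]zxx___   (q2,x)→(q0,_,→)
state=q0 head=2 tape=___[z]xx___   (q0,z)→(q0,_,←)
state=q0 head=1 tape=__[_]_xx___   (q0,_)→(q1,y,→)
state=q1 head=2 tape=__y[_]xx___   (q1,_)→(q2,_,→)
state=q2 head=3 tape=__y_[x]x___   (q2,x)→(q0,_,→)
state=q0 head=4 tape=__y__[x]___   (q0,x)→(q1,x,←)
state=q1 head=3 tape=__y_[_]x___   (q1,_)→(q2,_,→)
state=q2 head=4 tape=__y__[x]___   (q2,x)→(q0,_,→)
state=q0 head=5 tape=__y___[_]__   (q0,_)→(q1,y,→)
state=q1 head=6 tape=__y___y[_]_   (q1,_)→(q2,_,→)
state=q2 head=7 tape=__y___y_[_]
M halts after 15 transitions.

15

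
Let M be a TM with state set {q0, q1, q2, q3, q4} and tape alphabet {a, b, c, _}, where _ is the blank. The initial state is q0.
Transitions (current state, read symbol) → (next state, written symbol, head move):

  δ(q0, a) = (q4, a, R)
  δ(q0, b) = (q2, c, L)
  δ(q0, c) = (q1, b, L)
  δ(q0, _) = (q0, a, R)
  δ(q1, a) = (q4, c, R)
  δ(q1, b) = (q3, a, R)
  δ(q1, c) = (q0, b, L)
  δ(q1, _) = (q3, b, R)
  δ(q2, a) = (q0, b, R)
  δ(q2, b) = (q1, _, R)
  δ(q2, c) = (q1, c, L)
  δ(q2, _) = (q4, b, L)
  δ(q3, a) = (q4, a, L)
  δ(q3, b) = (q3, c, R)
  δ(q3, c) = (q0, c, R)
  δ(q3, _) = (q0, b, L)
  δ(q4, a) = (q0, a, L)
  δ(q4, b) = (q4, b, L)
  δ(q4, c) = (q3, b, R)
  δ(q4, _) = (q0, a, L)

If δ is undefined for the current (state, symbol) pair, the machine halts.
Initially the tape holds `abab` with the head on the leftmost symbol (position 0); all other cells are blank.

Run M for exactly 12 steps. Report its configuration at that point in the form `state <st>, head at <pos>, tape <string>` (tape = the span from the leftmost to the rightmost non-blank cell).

state q4, head at 0, tape aabab

state=q0 head=0 tape=_[a]bab   (q0,a)→(q4,a,R)
state=q4 head=1 tape=_a[b]ab   (q4,b)→(q4,b,L)
state=q4 head=0 tape=_[a]bab   (q4,a)→(q0,a,L)
state=q0 head=-1 tape=[_]abab   (q0,_)→(q0,a,R)
state=q0 head=0 tape=a[a]bab   (q0,a)→(q4,a,R)
state=q4 head=1 tape=aa[b]ab   (q4,b)→(q4,b,L)
state=q4 head=0 tape=a[a]bab   (q4,a)→(q0,a,L)
state=q0 head=-1 tape=[a]abab   (q0,a)→(q4,a,R)
state=q4 head=0 tape=a[a]bab   (q4,a)→(q0,a,L)
state=q0 head=-1 tape=[a]abab   (q0,a)→(q4,a,R)
state=q4 head=0 tape=a[a]bab   (q4,a)→(q0,a,L)
state=q0 head=-1 tape=[a]abab   (q0,a)→(q4,a,R)
state=q4 head=0 tape=a[a]bab
After 12 steps: state q4, head at 0, tape aabab.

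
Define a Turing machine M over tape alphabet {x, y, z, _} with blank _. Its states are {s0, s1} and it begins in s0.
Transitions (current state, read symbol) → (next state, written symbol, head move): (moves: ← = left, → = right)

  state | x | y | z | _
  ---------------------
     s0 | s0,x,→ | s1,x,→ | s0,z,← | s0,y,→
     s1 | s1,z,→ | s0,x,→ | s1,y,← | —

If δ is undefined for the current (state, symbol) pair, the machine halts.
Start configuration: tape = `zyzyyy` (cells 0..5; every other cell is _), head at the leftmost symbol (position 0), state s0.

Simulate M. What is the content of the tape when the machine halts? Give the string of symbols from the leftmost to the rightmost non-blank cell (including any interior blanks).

state=s0 head=0 tape=_[z]yzyyy_   (s0,z)→(s0,z,←)
state=s0 head=-1 tape=[_]zyzyyy_   (s0,_)→(s0,y,→)
state=s0 head=0 tape=y[z]yzyyy_   (s0,z)→(s0,z,←)
state=s0 head=-1 tape=[y]zyzyyy_   (s0,y)→(s1,x,→)
state=s1 head=0 tape=x[z]yzyyy_   (s1,z)→(s1,y,←)
state=s1 head=-1 tape=[x]yyzyyy_   (s1,x)→(s1,z,→)
state=s1 head=0 tape=z[y]yzyyy_   (s1,y)→(s0,x,→)
state=s0 head=1 tape=zx[y]zyyy_   (s0,y)→(s1,x,→)
state=s1 head=2 tape=zxx[z]yyy_   (s1,z)→(s1,y,←)
state=s1 head=1 tape=zx[x]yyyy_   (s1,x)→(s1,z,→)
state=s1 head=2 tape=zxz[y]yyy_   (s1,y)→(s0,x,→)
state=s0 head=3 tape=zxzx[y]yy_   (s0,y)→(s1,x,→)
state=s1 head=4 tape=zxzxx[y]y_   (s1,y)→(s0,x,→)
state=s0 head=5 tape=zxzxxx[y]_   (s0,y)→(s1,x,→)
state=s1 head=6 tape=zxzxxxx[_]
The non-blank tape span at halt is zxzxxxx.

zxzxxxx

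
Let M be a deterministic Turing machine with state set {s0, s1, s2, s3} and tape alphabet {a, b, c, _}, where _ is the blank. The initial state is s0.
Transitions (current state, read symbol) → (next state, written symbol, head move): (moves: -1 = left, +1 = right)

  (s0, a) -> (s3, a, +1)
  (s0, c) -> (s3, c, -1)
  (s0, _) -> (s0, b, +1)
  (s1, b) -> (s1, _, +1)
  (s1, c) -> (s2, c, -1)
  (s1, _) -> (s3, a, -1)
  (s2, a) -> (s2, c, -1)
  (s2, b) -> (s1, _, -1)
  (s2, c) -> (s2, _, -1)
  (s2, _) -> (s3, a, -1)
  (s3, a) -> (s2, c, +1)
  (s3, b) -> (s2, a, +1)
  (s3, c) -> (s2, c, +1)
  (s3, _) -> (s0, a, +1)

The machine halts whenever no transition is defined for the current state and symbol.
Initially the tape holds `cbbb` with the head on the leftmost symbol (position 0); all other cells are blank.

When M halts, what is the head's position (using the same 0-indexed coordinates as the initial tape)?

s0 | ___[c]bbb   read c → write c, move -1, go to s3
s3 | __[_]cbbb   read _ → write a, move +1, go to s0
s0 | __a[c]bbb   read c → write c, move -1, go to s3
s3 | __[a]cbbb   read a → write c, move +1, go to s2
s2 | __c[c]bbb   read c → write _, move -1, go to s2
s2 | __[c]_bbb   read c → write _, move -1, go to s2
s2 | _[_]__bbb   read _ → write a, move -1, go to s3
s3 | [_]a__bbb   read _ → write a, move +1, go to s0
s0 | a[a]__bbb   read a → write a, move +1, go to s3
s3 | aa[_]_bbb   read _ → write a, move +1, go to s0
s0 | aaa[_]bbb   read _ → write b, move +1, go to s0
s0 | aaab[b]bb
At halt the head is at cell 1.

1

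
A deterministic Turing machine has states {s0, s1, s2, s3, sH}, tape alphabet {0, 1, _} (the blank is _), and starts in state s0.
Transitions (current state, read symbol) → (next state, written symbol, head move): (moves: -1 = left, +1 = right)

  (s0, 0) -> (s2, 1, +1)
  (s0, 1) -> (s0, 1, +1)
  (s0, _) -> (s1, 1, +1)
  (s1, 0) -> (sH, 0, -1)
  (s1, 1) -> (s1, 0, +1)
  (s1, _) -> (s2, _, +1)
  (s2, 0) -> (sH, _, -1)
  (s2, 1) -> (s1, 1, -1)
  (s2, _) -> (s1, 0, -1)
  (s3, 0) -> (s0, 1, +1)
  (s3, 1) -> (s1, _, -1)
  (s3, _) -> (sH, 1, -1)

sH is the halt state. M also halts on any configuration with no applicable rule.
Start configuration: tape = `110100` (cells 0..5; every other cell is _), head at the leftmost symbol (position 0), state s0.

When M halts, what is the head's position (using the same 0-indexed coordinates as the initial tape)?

state=s0 head=0 tape=[1]10100   (s0,1)→(s0,1,+1)
state=s0 head=1 tape=1[1]0100   (s0,1)→(s0,1,+1)
state=s0 head=2 tape=11[0]100   (s0,0)→(s2,1,+1)
state=s2 head=3 tape=111[1]00   (s2,1)→(s1,1,-1)
state=s1 head=2 tape=11[1]100   (s1,1)→(s1,0,+1)
state=s1 head=3 tape=110[1]00   (s1,1)→(s1,0,+1)
state=s1 head=4 tape=1100[0]0   (s1,0)→(sH,0,-1)
state=sH head=3 tape=110[0]00
At halt the head is at cell 3.

3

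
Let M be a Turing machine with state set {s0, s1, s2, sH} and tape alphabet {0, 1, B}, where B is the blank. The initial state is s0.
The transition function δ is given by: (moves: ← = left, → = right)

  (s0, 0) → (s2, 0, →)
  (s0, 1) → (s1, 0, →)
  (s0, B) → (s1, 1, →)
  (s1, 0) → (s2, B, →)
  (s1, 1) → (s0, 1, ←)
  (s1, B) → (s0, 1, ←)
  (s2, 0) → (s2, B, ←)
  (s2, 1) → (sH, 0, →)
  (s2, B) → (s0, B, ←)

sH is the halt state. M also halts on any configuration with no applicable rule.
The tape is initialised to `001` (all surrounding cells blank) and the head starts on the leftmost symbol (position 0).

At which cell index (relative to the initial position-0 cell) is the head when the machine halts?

0

state=s0 head=0 tape=BB[0]01   (s0,0)→(s2,0,→)
state=s2 head=1 tape=BB0[0]1   (s2,0)→(s2,B,←)
state=s2 head=0 tape=BB[0]B1   (s2,0)→(s2,B,←)
state=s2 head=-1 tape=B[B]BB1   (s2,B)→(s0,B,←)
state=s0 head=-2 tape=[B]BBB1   (s0,B)→(s1,1,→)
state=s1 head=-1 tape=1[B]BB1   (s1,B)→(s0,1,←)
state=s0 head=-2 tape=[1]1BB1   (s0,1)→(s1,0,→)
state=s1 head=-1 tape=0[1]BB1   (s1,1)→(s0,1,←)
state=s0 head=-2 tape=[0]1BB1   (s0,0)→(s2,0,→)
state=s2 head=-1 tape=0[1]BB1   (s2,1)→(sH,0,→)
state=sH head=0 tape=00[B]B1
At halt the head is at cell 0.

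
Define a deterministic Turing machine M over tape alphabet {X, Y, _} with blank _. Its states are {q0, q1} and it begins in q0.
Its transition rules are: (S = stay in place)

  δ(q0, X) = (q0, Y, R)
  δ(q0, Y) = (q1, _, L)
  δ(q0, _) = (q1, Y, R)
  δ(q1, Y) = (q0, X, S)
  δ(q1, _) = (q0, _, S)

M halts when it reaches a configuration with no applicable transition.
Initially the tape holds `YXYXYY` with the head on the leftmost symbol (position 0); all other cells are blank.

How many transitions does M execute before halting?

5

q0 | _[Y]XYXYY   read Y → write _, move L, go to q1
q1 | [_]_XYXYY   read _ → write _, move S, go to q0
q0 | [_]_XYXYY   read _ → write Y, move R, go to q1
q1 | Y[_]XYXYY   read _ → write _, move S, go to q0
q0 | Y[_]XYXYY   read _ → write Y, move R, go to q1
q1 | YY[X]YXYY
M halts after 5 transitions.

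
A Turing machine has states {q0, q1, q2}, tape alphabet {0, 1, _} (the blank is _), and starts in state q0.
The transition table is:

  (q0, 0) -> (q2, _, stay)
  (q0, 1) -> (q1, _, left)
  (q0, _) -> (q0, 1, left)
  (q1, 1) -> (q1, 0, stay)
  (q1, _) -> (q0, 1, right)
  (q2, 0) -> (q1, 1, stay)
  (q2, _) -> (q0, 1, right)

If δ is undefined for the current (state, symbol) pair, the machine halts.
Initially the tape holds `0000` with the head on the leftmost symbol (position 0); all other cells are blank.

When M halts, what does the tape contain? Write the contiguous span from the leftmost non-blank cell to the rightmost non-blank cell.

state=q0 head=0 tape=[0]000_   (q0,0)→(q2,_,stay)
state=q2 head=0 tape=[_]000_   (q2,_)→(q0,1,right)
state=q0 head=1 tape=1[0]00_   (q0,0)→(q2,_,stay)
state=q2 head=1 tape=1[_]00_   (q2,_)→(q0,1,right)
state=q0 head=2 tape=11[0]0_   (q0,0)→(q2,_,stay)
state=q2 head=2 tape=11[_]0_   (q2,_)→(q0,1,right)
state=q0 head=3 tape=111[0]_   (q0,0)→(q2,_,stay)
state=q2 head=3 tape=111[_]_   (q2,_)→(q0,1,right)
state=q0 head=4 tape=1111[_]   (q0,_)→(q0,1,left)
state=q0 head=3 tape=111[1]1   (q0,1)→(q1,_,left)
state=q1 head=2 tape=11[1]_1   (q1,1)→(q1,0,stay)
state=q1 head=2 tape=11[0]_1
The non-blank tape span at halt is 110_1.

110_1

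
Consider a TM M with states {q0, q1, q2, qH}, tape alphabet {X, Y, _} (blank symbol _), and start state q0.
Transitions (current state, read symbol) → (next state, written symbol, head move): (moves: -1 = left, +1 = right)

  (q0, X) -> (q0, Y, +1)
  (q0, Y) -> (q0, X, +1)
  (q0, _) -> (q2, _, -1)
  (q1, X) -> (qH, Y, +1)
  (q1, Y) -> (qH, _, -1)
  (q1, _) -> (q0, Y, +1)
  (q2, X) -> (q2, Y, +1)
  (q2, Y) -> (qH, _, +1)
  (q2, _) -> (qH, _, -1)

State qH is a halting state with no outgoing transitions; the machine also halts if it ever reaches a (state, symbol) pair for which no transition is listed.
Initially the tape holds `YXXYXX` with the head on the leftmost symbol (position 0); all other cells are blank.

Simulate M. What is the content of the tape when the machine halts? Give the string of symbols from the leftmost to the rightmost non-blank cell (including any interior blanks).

state=q0 head=0 tape=[Y]XXYXX_   (q0,Y)→(q0,X,+1)
state=q0 head=1 tape=X[X]XYXX_   (q0,X)→(q0,Y,+1)
state=q0 head=2 tape=XY[X]YXX_   (q0,X)→(q0,Y,+1)
state=q0 head=3 tape=XYY[Y]XX_   (q0,Y)→(q0,X,+1)
state=q0 head=4 tape=XYYX[X]X_   (q0,X)→(q0,Y,+1)
state=q0 head=5 tape=XYYXY[X]_   (q0,X)→(q0,Y,+1)
state=q0 head=6 tape=XYYXYY[_]   (q0,_)→(q2,_,-1)
state=q2 head=5 tape=XYYXY[Y]_   (q2,Y)→(qH,_,+1)
state=qH head=6 tape=XYYXY_[_]
The non-blank tape span at halt is XYYXY.

XYYXY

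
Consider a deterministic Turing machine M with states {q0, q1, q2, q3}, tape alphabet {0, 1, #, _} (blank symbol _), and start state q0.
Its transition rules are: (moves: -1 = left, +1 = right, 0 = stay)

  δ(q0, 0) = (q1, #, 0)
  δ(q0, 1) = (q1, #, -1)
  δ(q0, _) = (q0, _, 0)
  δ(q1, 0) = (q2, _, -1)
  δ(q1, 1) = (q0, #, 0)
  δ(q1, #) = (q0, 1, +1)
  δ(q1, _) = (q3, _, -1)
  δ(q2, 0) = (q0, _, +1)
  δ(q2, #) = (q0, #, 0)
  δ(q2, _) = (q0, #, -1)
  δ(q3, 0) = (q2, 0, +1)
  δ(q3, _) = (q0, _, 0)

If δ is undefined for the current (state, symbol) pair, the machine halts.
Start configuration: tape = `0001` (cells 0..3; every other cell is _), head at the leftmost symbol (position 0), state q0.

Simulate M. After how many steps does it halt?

state=q0 head=0 tape=[0]001   (q0,0)→(q1,#,0)
state=q1 head=0 tape=[#]001   (q1,#)→(q0,1,+1)
state=q0 head=1 tape=1[0]01   (q0,0)→(q1,#,0)
state=q1 head=1 tape=1[#]01   (q1,#)→(q0,1,+1)
state=q0 head=2 tape=11[0]1   (q0,0)→(q1,#,0)
state=q1 head=2 tape=11[#]1   (q1,#)→(q0,1,+1)
state=q0 head=3 tape=111[1]   (q0,1)→(q1,#,-1)
state=q1 head=2 tape=11[1]#   (q1,1)→(q0,#,0)
state=q0 head=2 tape=11[#]#
M halts after 8 transitions.

8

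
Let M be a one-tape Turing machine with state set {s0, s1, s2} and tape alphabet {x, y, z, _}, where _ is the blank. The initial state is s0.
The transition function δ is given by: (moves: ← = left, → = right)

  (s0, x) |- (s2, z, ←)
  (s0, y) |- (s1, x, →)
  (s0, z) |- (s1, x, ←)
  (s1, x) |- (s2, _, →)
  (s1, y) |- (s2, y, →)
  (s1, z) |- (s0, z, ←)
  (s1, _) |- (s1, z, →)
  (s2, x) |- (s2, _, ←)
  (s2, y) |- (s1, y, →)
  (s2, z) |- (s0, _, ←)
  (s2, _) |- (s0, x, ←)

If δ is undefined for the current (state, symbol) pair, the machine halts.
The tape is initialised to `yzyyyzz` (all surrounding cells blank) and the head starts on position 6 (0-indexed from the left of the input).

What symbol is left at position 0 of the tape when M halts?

x

state=s0 head=6 tape=_yzyyyz[z]   (s0,z)→(s1,x,←)
state=s1 head=5 tape=_yzyyy[z]x   (s1,z)→(s0,z,←)
state=s0 head=4 tape=_yzyy[y]zx   (s0,y)→(s1,x,→)
state=s1 head=5 tape=_yzyyx[z]x   (s1,z)→(s0,z,←)
state=s0 head=4 tape=_yzyy[x]zx   (s0,x)→(s2,z,←)
state=s2 head=3 tape=_yzy[y]zzx   (s2,y)→(s1,y,→)
state=s1 head=4 tape=_yzyy[z]zx   (s1,z)→(s0,z,←)
state=s0 head=3 tape=_yzy[y]zzx   (s0,y)→(s1,x,→)
state=s1 head=4 tape=_yzyx[z]zx   (s1,z)→(s0,z,←)
state=s0 head=3 tape=_yzy[x]zzx   (s0,x)→(s2,z,←)
state=s2 head=2 tape=_yz[y]zzzx   (s2,y)→(s1,y,→)
state=s1 head=3 tape=_yzy[z]zzx   (s1,z)→(s0,z,←)
state=s0 head=2 tape=_yz[y]zzzx   (s0,y)→(s1,x,→)
state=s1 head=3 tape=_yzx[z]zzx   (s1,z)→(s0,z,←)
state=s0 head=2 tape=_yz[x]zzzx   (s0,x)→(s2,z,←)
state=s2 head=1 tape=_y[z]zzzzx   (s2,z)→(s0,_,←)
state=s0 head=0 tape=_[y]_zzzzx   (s0,y)→(s1,x,→)
state=s1 head=1 tape=_x[_]zzzzx   (s1,_)→(s1,z,→)
state=s1 head=2 tape=_xz[z]zzzx   (s1,z)→(s0,z,←)
state=s0 head=1 tape=_x[z]zzzzx   (s0,z)→(s1,x,←)
state=s1 head=0 tape=_[x]xzzzzx   (s1,x)→(s2,_,→)
state=s2 head=1 tape=__[x]zzzzx   (s2,x)→(s2,_,←)
state=s2 head=0 tape=_[_]_zzzzx   (s2,_)→(s0,x,←)
state=s0 head=-1 tape=[_]x_zzzzx
Cell 0 holds x when M halts.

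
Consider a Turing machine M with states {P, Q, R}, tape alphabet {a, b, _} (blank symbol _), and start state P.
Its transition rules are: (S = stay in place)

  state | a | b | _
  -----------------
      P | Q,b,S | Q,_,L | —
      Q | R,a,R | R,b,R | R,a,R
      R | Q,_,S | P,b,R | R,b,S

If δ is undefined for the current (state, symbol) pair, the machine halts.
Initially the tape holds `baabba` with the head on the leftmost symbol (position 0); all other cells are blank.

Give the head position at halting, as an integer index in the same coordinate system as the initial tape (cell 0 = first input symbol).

state=P head=0 tape=_[b]aabba__   (P,b)→(Q,_,L)
state=Q head=-1 tape=[_]_aabba__   (Q,_)→(R,a,R)
state=R head=0 tape=a[_]aabba__   (R,_)→(R,b,S)
state=R head=0 tape=a[b]aabba__   (R,b)→(P,b,R)
state=P head=1 tape=ab[a]abba__   (P,a)→(Q,b,S)
state=Q head=1 tape=ab[b]abba__   (Q,b)→(R,b,R)
state=R head=2 tape=abb[a]bba__   (R,a)→(Q,_,S)
state=Q head=2 tape=abb[_]bba__   (Q,_)→(R,a,R)
state=R head=3 tape=abba[b]ba__   (R,b)→(P,b,R)
state=P head=4 tape=abbab[b]a__   (P,b)→(Q,_,L)
state=Q head=3 tape=abba[b]_a__   (Q,b)→(R,b,R)
state=R head=4 tape=abbab[_]a__   (R,_)→(R,b,S)
state=R head=4 tape=abbab[b]a__   (R,b)→(P,b,R)
state=P head=5 tape=abbabb[a]__   (P,a)→(Q,b,S)
state=Q head=5 tape=abbabb[b]__   (Q,b)→(R,b,R)
state=R head=6 tape=abbabbb[_]_   (R,_)→(R,b,S)
state=R head=6 tape=abbabbb[b]_   (R,b)→(P,b,R)
state=P head=7 tape=abbabbbb[_]
At halt the head is at cell 7.

7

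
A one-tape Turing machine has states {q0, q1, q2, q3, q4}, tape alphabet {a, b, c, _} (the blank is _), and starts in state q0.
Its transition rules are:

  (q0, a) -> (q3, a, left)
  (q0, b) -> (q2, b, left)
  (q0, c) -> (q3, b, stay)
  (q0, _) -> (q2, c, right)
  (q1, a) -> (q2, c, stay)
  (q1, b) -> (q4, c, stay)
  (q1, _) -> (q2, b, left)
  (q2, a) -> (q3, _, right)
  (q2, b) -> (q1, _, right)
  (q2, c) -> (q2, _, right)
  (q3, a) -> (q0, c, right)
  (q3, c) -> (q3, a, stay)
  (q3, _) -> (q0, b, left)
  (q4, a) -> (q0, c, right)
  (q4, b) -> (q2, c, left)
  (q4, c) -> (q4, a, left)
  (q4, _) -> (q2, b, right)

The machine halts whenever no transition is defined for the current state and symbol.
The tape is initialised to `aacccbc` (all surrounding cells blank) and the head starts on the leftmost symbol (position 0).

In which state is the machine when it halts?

q0 | __[a]acccbc   read a → write a, move left, go to q3
q3 | _[_]aacccbc   read _ → write b, move left, go to q0
q0 | [_]baacccbc   read _ → write c, move right, go to q2
q2 | c[b]aacccbc   read b → write _, move right, go to q1
q1 | c_[a]acccbc   read a → write c, move stay, go to q2
q2 | c_[c]acccbc   read c → write _, move right, go to q2
q2 | c__[a]cccbc   read a → write _, move right, go to q3
q3 | c___[c]ccbc   read c → write a, move stay, go to q3
q3 | c___[a]ccbc   read a → write c, move right, go to q0
q0 | c___c[c]cbc   read c → write b, move stay, go to q3
q3 | c___c[b]cbc
No transition is defined for (q3, b); M halts in state q3.

q3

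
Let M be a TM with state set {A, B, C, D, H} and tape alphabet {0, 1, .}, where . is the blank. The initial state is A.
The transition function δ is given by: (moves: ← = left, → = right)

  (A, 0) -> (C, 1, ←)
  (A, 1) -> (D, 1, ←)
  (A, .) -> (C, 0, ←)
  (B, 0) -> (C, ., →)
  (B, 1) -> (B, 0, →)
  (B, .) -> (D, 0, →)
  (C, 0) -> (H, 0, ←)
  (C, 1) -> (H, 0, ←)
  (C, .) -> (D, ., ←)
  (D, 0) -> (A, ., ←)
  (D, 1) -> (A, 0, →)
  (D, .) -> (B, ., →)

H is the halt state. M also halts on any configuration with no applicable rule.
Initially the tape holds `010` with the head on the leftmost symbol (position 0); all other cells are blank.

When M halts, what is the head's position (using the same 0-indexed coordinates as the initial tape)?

-2

A | ...[0]10   read 0 → write 1, move ←, go to C
C | ..[.]110   read . → write ., move ←, go to D
D | .[.].110   read . → write ., move →, go to B
B | ..[.]110   read . → write 0, move →, go to D
D | ..0[1]10   read 1 → write 0, move →, go to A
A | ..00[1]0   read 1 → write 1, move ←, go to D
D | ..0[0]10   read 0 → write ., move ←, go to A
A | ..[0].10   read 0 → write 1, move ←, go to C
C | .[.]1.10   read . → write ., move ←, go to D
D | [.].1.10   read . → write ., move →, go to B
B | .[.]1.10   read . → write 0, move →, go to D
D | .0[1].10   read 1 → write 0, move →, go to A
A | .00[.]10   read . → write 0, move ←, go to C
C | .0[0]010   read 0 → write 0, move ←, go to H
H | .[0]0010
At halt the head is at cell -2.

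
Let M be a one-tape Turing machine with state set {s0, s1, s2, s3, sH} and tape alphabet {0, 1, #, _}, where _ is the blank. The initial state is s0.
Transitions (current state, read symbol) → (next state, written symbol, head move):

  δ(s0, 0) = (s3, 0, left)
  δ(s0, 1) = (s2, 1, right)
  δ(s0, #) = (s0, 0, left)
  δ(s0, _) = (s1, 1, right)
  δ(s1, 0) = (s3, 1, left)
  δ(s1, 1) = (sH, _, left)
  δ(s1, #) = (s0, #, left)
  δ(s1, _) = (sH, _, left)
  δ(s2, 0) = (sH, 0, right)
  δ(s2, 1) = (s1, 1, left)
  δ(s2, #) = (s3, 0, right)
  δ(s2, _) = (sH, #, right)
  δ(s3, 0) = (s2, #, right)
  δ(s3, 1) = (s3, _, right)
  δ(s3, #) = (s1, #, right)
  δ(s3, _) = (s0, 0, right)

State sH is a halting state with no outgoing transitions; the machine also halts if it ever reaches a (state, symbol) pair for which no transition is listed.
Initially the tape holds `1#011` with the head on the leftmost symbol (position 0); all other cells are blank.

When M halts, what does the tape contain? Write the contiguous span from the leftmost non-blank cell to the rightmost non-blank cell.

state=s0 head=0 tape=[1]#011___   (s0,1)→(s2,1,right)
state=s2 head=1 tape=1[#]011___   (s2,#)→(s3,0,right)
state=s3 head=2 tape=10[0]11___   (s3,0)→(s2,#,right)
state=s2 head=3 tape=10#[1]1___   (s2,1)→(s1,1,left)
state=s1 head=2 tape=10[#]11___   (s1,#)→(s0,#,left)
state=s0 head=1 tape=1[0]#11___   (s0,0)→(s3,0,left)
state=s3 head=0 tape=[1]0#11___   (s3,1)→(s3,_,right)
state=s3 head=1 tape=_[0]#11___   (s3,0)→(s2,#,right)
state=s2 head=2 tape=_#[#]11___   (s2,#)→(s3,0,right)
state=s3 head=3 tape=_#0[1]1___   (s3,1)→(s3,_,right)
state=s3 head=4 tape=_#0_[1]___   (s3,1)→(s3,_,right)
state=s3 head=5 tape=_#0__[_]__   (s3,_)→(s0,0,right)
state=s0 head=6 tape=_#0__0[_]_   (s0,_)→(s1,1,right)
state=s1 head=7 tape=_#0__01[_]   (s1,_)→(sH,_,left)
state=sH head=6 tape=_#0__0[1]_
The non-blank tape span at halt is #0__01.

#0__01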